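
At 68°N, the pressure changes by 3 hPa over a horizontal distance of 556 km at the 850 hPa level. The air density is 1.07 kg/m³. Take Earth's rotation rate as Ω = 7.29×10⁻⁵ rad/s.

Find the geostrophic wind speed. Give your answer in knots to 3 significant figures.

Coriolis parameter at 68°N:
f = 2Ω sin φ = 2 × 7.29×10⁻⁵ × sin 68° = 1.35×10⁻⁴ s⁻¹
Pressure gradient: |∂P/∂n| = 300 Pa / 556000 m = 5.40×10⁻⁴ Pa/m
Geostrophic balance (pressure-gradient force = Coriolis force):
V_g = (1/(fρ)) |∂P/∂n| = 5.40×10⁻⁴ / (1.35×10⁻⁴ × 1.07) = 3.73 m/s
Converting: 3.73 m/s × 1.944 = 7.25 knots

7.25 knots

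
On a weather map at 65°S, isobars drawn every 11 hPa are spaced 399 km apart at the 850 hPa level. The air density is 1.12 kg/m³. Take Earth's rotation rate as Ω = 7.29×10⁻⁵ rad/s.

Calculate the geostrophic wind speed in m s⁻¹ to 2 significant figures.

19 m s⁻¹

Coriolis parameter at 65°S:
f = 2Ω sin φ = 2 × 7.29×10⁻⁵ × sin 65° = 1.32×10⁻⁴ s⁻¹
Pressure gradient: |∂P/∂n| = 1100 Pa / 399000 m = 2.76×10⁻³ Pa/m
Geostrophic balance (pressure-gradient force = Coriolis force):
V_g = (1/(fρ)) |∂P/∂n| = 2.76×10⁻³ / (1.32×10⁻⁴ × 1.12) = 18.6 m/s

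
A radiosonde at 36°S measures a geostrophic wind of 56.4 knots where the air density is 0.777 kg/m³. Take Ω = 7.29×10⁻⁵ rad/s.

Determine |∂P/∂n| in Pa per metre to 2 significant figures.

1.9×10⁻³ Pa/m

Coriolis parameter at 36°S:
f = 2Ω sin φ = 2 × 7.29×10⁻⁵ × sin 36° = 8.57×10⁻⁵ s⁻¹
Wind speed in SI: 56.4 knots = 29.0 m/s
Geostrophic balance rearranged: |∂P/∂n| = f ρ V_g
|∂P/∂n| = 8.57×10⁻⁵ × 0.777 × 29.0 = 1.93×10⁻³ Pa/m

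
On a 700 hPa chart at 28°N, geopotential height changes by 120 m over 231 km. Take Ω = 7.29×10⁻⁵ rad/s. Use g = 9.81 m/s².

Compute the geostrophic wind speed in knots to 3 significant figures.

Coriolis parameter at 28°N:
f = 2Ω sin φ = 2 × 7.29×10⁻⁵ × sin 28° = 6.84×10⁻⁵ s⁻¹
Height gradient: |∂Z/∂n| = 120 m / 231000 m = 5.19×10⁻⁴
On a pressure surface, geostrophic balance gives V_g = (g/f)|∂Z/∂n|:
V_g = 9.81 × 5.19×10⁻⁴ / 6.84×10⁻⁵ = 74.5 m/s
Converting: 74.5 m/s × 1.944 = 145 knots

145 knots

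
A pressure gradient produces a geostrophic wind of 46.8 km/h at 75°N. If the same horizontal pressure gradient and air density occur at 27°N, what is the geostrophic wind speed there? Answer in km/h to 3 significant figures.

With the same pressure gradient and density, V_g ∝ 1/f ∝ 1/sin φ.
V₂ = V₁ · sin φ₁ / sin φ₂ = 46.8 × sin 75° / sin 27°
V₂ = 46.8 × 0.9659/0.4540 = 99.6 km/h

99.6 km/h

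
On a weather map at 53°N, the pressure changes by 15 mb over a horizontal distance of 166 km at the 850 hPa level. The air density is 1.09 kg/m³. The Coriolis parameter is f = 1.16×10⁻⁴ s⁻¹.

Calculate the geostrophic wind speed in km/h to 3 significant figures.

257 km/h

Pressure gradient: |∂P/∂n| = 1500 Pa / 166000 m = 9.04×10⁻³ Pa/m
Geostrophic balance (pressure-gradient force = Coriolis force):
V_g = (1/(fρ)) |∂P/∂n| = 9.04×10⁻³ / (1.16×10⁻⁴ × 1.09) = 71.5 m/s
Converting: 71.5 m/s × 3.6 = 257 km/h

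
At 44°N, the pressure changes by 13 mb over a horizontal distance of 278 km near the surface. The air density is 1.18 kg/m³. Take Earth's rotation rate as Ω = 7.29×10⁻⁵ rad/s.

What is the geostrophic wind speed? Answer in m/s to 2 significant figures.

Coriolis parameter at 44°N:
f = 2Ω sin φ = 2 × 7.29×10⁻⁵ × sin 44° = 1.01×10⁻⁴ s⁻¹
Pressure gradient: |∂P/∂n| = 1300 Pa / 278000 m = 4.68×10⁻³ Pa/m
Geostrophic balance (pressure-gradient force = Coriolis force):
V_g = (1/(fρ)) |∂P/∂n| = 4.68×10⁻³ / (1.01×10⁻⁴ × 1.18) = 39.1 m/s

39 m/s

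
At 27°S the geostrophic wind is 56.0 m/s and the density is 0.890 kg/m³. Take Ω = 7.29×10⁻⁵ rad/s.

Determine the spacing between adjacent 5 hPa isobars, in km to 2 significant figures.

150 km

Coriolis parameter at 27°S:
f = 2Ω sin φ = 2 × 7.29×10⁻⁵ × sin 27° = 6.62×10⁻⁵ s⁻¹
Geostrophic balance rearranged: |∂P/∂n| = f ρ V_g
|∂P/∂n| = 6.62×10⁻⁵ × 0.890 × 56.0 = 3.30×10⁻³ Pa/m
Isobar spacing: Δn = ΔP/|∂P/∂n| = 500 Pa / 3.30×10⁻³ Pa/m = 151561 m ≈ 150 km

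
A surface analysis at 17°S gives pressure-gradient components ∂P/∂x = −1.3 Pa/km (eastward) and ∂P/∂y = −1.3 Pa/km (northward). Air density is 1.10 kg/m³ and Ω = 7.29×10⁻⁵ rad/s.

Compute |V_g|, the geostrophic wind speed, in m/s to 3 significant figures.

Coriolis parameter at 17°S:
f = 2Ω sin φ = 2 × 7.29×10⁻⁵ × sin 17° = 4.26×10⁻⁵ s⁻¹
In the Southern Hemisphere f is negative: f = −4.26×10⁻⁵ s⁻¹.
Component geostrophic relations (x east, y north):
u_g = −(1/(fρ)) ∂P/∂y,  v_g = (1/(fρ)) ∂P/∂x
u_g = −(−1.3×10⁻³)/(−4.26×10⁻⁵ × 1.10) = −27.7 m/s;  v_g = (−1.3×10⁻³)/(−4.26×10⁻⁵ × 1.10) = 27.7 m/s
|V_g| = √(u_g² + v_g²) = 39.2 m/s

39.2 m/s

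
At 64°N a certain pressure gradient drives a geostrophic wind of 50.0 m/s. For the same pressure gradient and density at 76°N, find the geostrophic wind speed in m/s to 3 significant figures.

46.3 m/s

With the same pressure gradient and density, V_g ∝ 1/f ∝ 1/sin φ.
V₂ = V₁ · sin φ₁ / sin φ₂ = 50.0 × sin 64° / sin 76°
V₂ = 50.0 × 0.8988/0.9703 = 46.3 m/s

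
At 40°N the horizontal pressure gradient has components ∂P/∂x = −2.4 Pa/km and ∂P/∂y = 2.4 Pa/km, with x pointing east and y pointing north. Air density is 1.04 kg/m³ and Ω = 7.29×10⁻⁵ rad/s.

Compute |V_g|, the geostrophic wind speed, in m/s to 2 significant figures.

Coriolis parameter at 40°N:
f = 2Ω sin φ = 2 × 7.29×10⁻⁵ × sin 40° = 9.37×10⁻⁵ s⁻¹
Component geostrophic relations (x east, y north):
u_g = −(1/(fρ)) ∂P/∂y,  v_g = (1/(fρ)) ∂P/∂x
u_g = −(2.4×10⁻³)/(9.37×10⁻⁵ × 1.04) = −24.6 m/s;  v_g = (−2.4×10⁻³)/(9.37×10⁻⁵ × 1.04) = −24.6 m/s
|V_g| = √(u_g² + v_g²) = 34.8 m/s

35 m/s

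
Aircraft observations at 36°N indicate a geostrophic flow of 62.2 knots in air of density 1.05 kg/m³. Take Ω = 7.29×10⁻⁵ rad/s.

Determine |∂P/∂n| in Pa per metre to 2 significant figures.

Coriolis parameter at 36°N:
f = 2Ω sin φ = 2 × 7.29×10⁻⁵ × sin 36° = 8.57×10⁻⁵ s⁻¹
Wind speed in SI: 62.2 knots = 32.0 m/s
Geostrophic balance rearranged: |∂P/∂n| = f ρ V_g
|∂P/∂n| = 8.57×10⁻⁵ × 1.05 × 32.0 = 2.88×10⁻³ Pa/m

2.9×10⁻³ Pa/m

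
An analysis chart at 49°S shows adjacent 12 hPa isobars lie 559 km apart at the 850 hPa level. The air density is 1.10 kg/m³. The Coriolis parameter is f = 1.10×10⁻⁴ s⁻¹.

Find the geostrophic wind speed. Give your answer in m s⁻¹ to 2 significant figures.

Pressure gradient: |∂P/∂n| = 1200 Pa / 559000 m = 2.15×10⁻³ Pa/m
Geostrophic balance (pressure-gradient force = Coriolis force):
V_g = (1/(fρ)) |∂P/∂n| = 2.15×10⁻³ / (1.10×10⁻⁴ × 1.10) = 17.7 m/s

18 m s⁻¹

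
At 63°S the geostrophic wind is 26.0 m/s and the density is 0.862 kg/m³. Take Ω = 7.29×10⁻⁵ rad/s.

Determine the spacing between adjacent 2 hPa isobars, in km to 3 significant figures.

68.7 km

Coriolis parameter at 63°S:
f = 2Ω sin φ = 2 × 7.29×10⁻⁵ × sin 63° = 1.30×10⁻⁴ s⁻¹
Geostrophic balance rearranged: |∂P/∂n| = f ρ V_g
|∂P/∂n| = 1.30×10⁻⁴ × 0.862 × 26.0 = 2.91×10⁻³ Pa/m
Isobar spacing: Δn = ΔP/|∂P/∂n| = 200 Pa / 2.91×10⁻³ Pa/m = 68693 m ≈ 68.7 km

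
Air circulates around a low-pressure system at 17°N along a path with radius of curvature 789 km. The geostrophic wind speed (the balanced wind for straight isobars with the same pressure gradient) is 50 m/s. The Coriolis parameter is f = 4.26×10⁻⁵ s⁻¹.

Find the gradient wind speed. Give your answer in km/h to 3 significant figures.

99.0 km/h

Around a low, centrifugal force acts outward with Coriolis, so pressure-gradient force balances both:
(1/ρ)|∂P/∂n| = fV + V²/R  →  V² + fR·V − fR·V_g = 0
With fR = 4.26×10⁻⁵ × 789×10³ m = 33.6 m/s:
V = [−fR + √((fR)² + 4 fR V_g)]/2 = [−33.6 + √(33.6² + 4×33.6×50)]/2 = 27.5 m/s
Subgeostrophic (V < V_g = 50 m/s), as expected around a low.
Converting: 27.5 m/s × 3.6 = 99.0 km/h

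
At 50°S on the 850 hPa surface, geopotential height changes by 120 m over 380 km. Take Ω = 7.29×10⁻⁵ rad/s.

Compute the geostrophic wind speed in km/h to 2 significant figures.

Coriolis parameter at 50°S:
f = 2Ω sin φ = 2 × 7.29×10⁻⁵ × sin 50° = 1.12×10⁻⁴ s⁻¹
Height gradient: |∂Z/∂n| = 120 m / 380000 m = 3.16×10⁻⁴
On a pressure surface, geostrophic balance gives V_g = (g/f)|∂Z/∂n|:
V_g = 9.81 × 3.16×10⁻⁴ / 1.12×10⁻⁴ = 27.7 m/s
Converting: 27.7 m/s × 3.6 = 100 km/h

100 km/h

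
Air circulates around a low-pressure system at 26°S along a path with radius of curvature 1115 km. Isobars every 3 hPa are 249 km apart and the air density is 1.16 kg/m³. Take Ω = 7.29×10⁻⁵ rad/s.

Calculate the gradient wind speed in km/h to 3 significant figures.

Coriolis parameter at 26°S:
f = 2Ω sin φ = 2 × 7.29×10⁻⁵ × sin 26° = 6.39×10⁻⁵ s⁻¹
Pressure gradient: |∂P/∂n| = 300 Pa / 249000 m = 1.20×10⁻³ Pa/m
Geostrophic speed: V_g = |∂P/∂n|/(fρ) = 1.20×10⁻³/(6.39×10⁻⁵ × 1.16) = 16.3 m/s
Around a low, centrifugal force acts outward with Coriolis, so pressure-gradient force balances both:
(1/ρ)|∂P/∂n| = fV + V²/R  →  V² + fR·V − fR·V_g = 0
With fR = 6.39×10⁻⁵ × 1115×10³ m = 71.3 m/s:
V = [−fR + √((fR)² + 4 fR V_g)]/2 = [−71.3 + √(71.3² + 4×71.3×16.3)]/2 = 13.6 m/s
Subgeostrophic (V < V_g = 16.3 m/s), as expected around a low.
Converting: 13.6 m/s × 3.6 = 49.1 km/h

49.1 km/h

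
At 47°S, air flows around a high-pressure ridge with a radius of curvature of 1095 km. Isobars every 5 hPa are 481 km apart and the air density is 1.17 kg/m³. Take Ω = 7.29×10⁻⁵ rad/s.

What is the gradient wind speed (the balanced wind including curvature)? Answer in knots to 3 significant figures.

Coriolis parameter at 47°S:
f = 2Ω sin φ = 2 × 7.29×10⁻⁵ × sin 47° = 1.07×10⁻⁴ s⁻¹
Pressure gradient: |∂P/∂n| = 500 Pa / 481000 m = 1.04×10⁻³ Pa/m
Geostrophic speed: V_g = |∂P/∂n|/(fρ) = 1.04×10⁻³/(1.07×10⁻⁴ × 1.17) = 8.33 m/s
Around a high, pressure-gradient force acts outward with centrifugal, so Coriolis balances both:
fV = (1/ρ)|∂P/∂n| + V²/R  →  V² − fR·V + fR·V_g = 0
With fR = 1.07×10⁻⁴ × 1095×10³ m = 117 m/s:
V = [fR − √((fR)² − 4 fR V_g)]/2 = [117 − √(117² − 4×117×8.33)]/2 = 9.03 m/s
Supergeostrophic (V > V_g = 8.33 m/s), as expected around a high.
Converting: 9.03 m/s × 1.944 = 17.6 knots

17.6 knots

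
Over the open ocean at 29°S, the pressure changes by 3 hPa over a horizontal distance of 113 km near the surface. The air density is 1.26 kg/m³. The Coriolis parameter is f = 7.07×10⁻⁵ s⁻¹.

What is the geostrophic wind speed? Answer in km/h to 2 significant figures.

Pressure gradient: |∂P/∂n| = 300 Pa / 113000 m = 2.65×10⁻³ Pa/m
Geostrophic balance (pressure-gradient force = Coriolis force):
V_g = (1/(fρ)) |∂P/∂n| = 2.65×10⁻³ / (7.07×10⁻⁵ × 1.26) = 29.8 m/s
Converting: 29.8 m/s × 3.6 = 110 km/h

110 km/h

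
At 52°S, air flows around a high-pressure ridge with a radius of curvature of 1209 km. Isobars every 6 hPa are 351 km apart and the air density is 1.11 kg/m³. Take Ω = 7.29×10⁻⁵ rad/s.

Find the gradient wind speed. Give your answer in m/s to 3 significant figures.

Coriolis parameter at 52°S:
f = 2Ω sin φ = 2 × 7.29×10⁻⁵ × sin 52° = 1.15×10⁻⁴ s⁻¹
Pressure gradient: |∂P/∂n| = 600 Pa / 351000 m = 1.71×10⁻³ Pa/m
Geostrophic speed: V_g = |∂P/∂n|/(fρ) = 1.71×10⁻³/(1.15×10⁻⁴ × 1.11) = 13.4 m/s
Around a high, pressure-gradient force acts outward with centrifugal, so Coriolis balances both:
fV = (1/ρ)|∂P/∂n| + V²/R  →  V² − fR·V + fR·V_g = 0
With fR = 1.15×10⁻⁴ × 1209×10³ m = 139 m/s:
V = [fR − √((fR)² − 4 fR V_g)]/2 = [139 − √(139² − 4×139×13.4)]/2 = 15 m/s
Supergeostrophic (V > V_g = 13.4 m/s), as expected around a high.

15.0 m/s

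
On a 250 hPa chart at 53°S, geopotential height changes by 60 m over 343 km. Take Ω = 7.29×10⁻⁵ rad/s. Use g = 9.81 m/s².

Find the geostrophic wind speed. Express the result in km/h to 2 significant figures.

Coriolis parameter at 53°S:
f = 2Ω sin φ = 2 × 7.29×10⁻⁵ × sin 53° = 1.16×10⁻⁴ s⁻¹
Height gradient: |∂Z/∂n| = 60 m / 343000 m = 1.75×10⁻⁴
On a pressure surface, geostrophic balance gives V_g = (g/f)|∂Z/∂n|:
V_g = 9.81 × 1.75×10⁻⁴ / 1.16×10⁻⁴ = 14.7 m/s
Converting: 14.7 m/s × 3.6 = 53 km/h

53 km/h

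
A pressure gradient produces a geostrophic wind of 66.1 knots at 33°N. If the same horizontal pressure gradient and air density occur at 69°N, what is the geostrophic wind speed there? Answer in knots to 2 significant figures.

With the same pressure gradient and density, V_g ∝ 1/f ∝ 1/sin φ.
V₂ = V₁ · sin φ₁ / sin φ₂ = 66.1 × sin 33° / sin 69°
V₂ = 66.1 × 0.5446/0.9336 = 39 knots

39 knots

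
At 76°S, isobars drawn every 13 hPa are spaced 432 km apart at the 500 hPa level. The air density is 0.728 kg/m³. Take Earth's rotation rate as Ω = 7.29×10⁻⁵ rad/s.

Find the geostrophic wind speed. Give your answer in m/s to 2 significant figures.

Coriolis parameter at 76°S:
f = 2Ω sin φ = 2 × 7.29×10⁻⁵ × sin 76° = 1.41×10⁻⁴ s⁻¹
Pressure gradient: |∂P/∂n| = 1300 Pa / 432000 m = 3.01×10⁻³ Pa/m
Geostrophic balance (pressure-gradient force = Coriolis force):
V_g = (1/(fρ)) |∂P/∂n| = 3.01×10⁻³ / (1.41×10⁻⁴ × 0.728) = 29.2 m/s

29 m/s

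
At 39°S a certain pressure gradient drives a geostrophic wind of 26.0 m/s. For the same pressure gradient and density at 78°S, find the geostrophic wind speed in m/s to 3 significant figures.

16.7 m/s

With the same pressure gradient and density, V_g ∝ 1/f ∝ 1/sin φ.
V₂ = V₁ · sin φ₁ / sin φ₂ = 26.0 × sin 39° / sin 78°
V₂ = 26.0 × 0.6293/0.9781 = 16.7 m/s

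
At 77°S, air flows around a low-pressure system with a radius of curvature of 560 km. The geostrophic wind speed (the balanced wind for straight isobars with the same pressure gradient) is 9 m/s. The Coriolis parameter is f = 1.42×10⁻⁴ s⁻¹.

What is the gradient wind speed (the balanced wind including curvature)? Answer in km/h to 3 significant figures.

Around a low, centrifugal force acts outward with Coriolis, so pressure-gradient force balances both:
(1/ρ)|∂P/∂n| = fV + V²/R  →  V² + fR·V − fR·V_g = 0
With fR = 1.42×10⁻⁴ × 560×10³ m = 79.5 m/s:
V = [−fR + √((fR)² + 4 fR V_g)]/2 = [−79.5 + √(79.5² + 4×79.5×9)]/2 = 8.16 m/s
Subgeostrophic (V < V_g = 9 m/s), as expected around a low.
Converting: 8.16 m/s × 3.6 = 29.4 km/h

29.4 km/h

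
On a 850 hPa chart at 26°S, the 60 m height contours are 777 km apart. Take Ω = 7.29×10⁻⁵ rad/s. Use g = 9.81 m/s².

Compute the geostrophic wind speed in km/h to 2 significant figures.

43 km/h

Coriolis parameter at 26°S:
f = 2Ω sin φ = 2 × 7.29×10⁻⁵ × sin 26° = 6.39×10⁻⁵ s⁻¹
Height gradient: |∂Z/∂n| = 60 m / 777000 m = 7.72×10⁻⁵
On a pressure surface, geostrophic balance gives V_g = (g/f)|∂Z/∂n|:
V_g = 9.81 × 7.72×10⁻⁵ / 6.39×10⁻⁵ = 11.9 m/s
Converting: 11.9 m/s × 3.6 = 43 km/h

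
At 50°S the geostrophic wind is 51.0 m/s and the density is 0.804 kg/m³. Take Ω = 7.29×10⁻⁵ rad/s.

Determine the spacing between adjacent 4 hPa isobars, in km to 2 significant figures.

Coriolis parameter at 50°S:
f = 2Ω sin φ = 2 × 7.29×10⁻⁵ × sin 50° = 1.12×10⁻⁴ s⁻¹
Geostrophic balance rearranged: |∂P/∂n| = f ρ V_g
|∂P/∂n| = 1.12×10⁻⁴ × 0.804 × 51.0 = 4.58×10⁻³ Pa/m
Isobar spacing: Δn = ΔP/|∂P/∂n| = 400 Pa / 4.58×10⁻³ Pa/m = 87342 m ≈ 87 km

87 km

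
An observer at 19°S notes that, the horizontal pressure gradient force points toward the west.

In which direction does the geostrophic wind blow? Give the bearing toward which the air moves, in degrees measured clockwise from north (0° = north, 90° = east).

180°

The pressure-gradient force points toward the west (bearing 270°).
Geostrophic balance: in the Southern Hemisphere the Coriolis force deflects motion to the left, so the geostrophic wind blows 90° to the left of the pressure-gradient force (low pressure on the right).
Rotating 270° by 90° counterclockwise gives 180° — the wind blows toward the south.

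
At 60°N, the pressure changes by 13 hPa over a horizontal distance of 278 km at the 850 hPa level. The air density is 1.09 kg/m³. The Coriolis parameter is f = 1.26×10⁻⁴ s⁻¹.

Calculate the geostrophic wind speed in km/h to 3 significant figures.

123 km/h

Pressure gradient: |∂P/∂n| = 1300 Pa / 278000 m = 4.68×10⁻³ Pa/m
Geostrophic balance (pressure-gradient force = Coriolis force):
V_g = (1/(fρ)) |∂P/∂n| = 4.68×10⁻³ / (1.26×10⁻⁴ × 1.09) = 34.0 m/s
Converting: 34.0 m/s × 3.6 = 123 km/h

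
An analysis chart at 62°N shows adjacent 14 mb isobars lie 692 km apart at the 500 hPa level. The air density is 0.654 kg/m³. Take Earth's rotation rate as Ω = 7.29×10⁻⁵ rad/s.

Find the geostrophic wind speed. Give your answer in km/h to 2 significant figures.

87 km/h

Coriolis parameter at 62°N:
f = 2Ω sin φ = 2 × 7.29×10⁻⁵ × sin 62° = 1.29×10⁻⁴ s⁻¹
Pressure gradient: |∂P/∂n| = 1400 Pa / 692000 m = 2.02×10⁻³ Pa/m
Geostrophic balance (pressure-gradient force = Coriolis force):
V_g = (1/(fρ)) |∂P/∂n| = 2.02×10⁻³ / (1.29×10⁻⁴ × 0.654) = 24.0 m/s
Converting: 24.0 m/s × 3.6 = 87 km/h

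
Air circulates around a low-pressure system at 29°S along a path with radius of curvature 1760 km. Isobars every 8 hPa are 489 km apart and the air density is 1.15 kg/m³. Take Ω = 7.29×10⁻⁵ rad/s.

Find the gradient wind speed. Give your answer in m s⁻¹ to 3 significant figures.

17.6 m s⁻¹

Coriolis parameter at 29°S:
f = 2Ω sin φ = 2 × 7.29×10⁻⁵ × sin 29° = 7.07×10⁻⁵ s⁻¹
Pressure gradient: |∂P/∂n| = 800 Pa / 489000 m = 1.64×10⁻³ Pa/m
Geostrophic speed: V_g = |∂P/∂n|/(fρ) = 1.64×10⁻³/(7.07×10⁻⁵ × 1.15) = 20.1 m/s
Around a low, centrifugal force acts outward with Coriolis, so pressure-gradient force balances both:
(1/ρ)|∂P/∂n| = fV + V²/R  →  V² + fR·V − fR·V_g = 0
With fR = 7.07×10⁻⁵ × 1760×10³ m = 124 m/s:
V = [−fR + √((fR)² + 4 fR V_g)]/2 = [−124 + √(124² + 4×124×20.1)]/2 = 17.6 m/s
Subgeostrophic (V < V_g = 20.1 m/s), as expected around a low.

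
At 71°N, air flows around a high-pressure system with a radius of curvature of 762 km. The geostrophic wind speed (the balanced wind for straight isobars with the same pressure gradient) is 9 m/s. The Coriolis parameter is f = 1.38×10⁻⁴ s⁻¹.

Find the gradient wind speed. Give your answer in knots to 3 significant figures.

Around a high, pressure-gradient force acts outward with centrifugal, so Coriolis balances both:
fV = (1/ρ)|∂P/∂n| + V²/R  →  V² − fR·V + fR·V_g = 0
With fR = 1.38×10⁻⁴ × 762×10³ m = 105 m/s:
V = [fR − √((fR)² − 4 fR V_g)]/2 = [105 − √(105² − 4×105×9)]/2 = 9.94 m/s
Supergeostrophic (V > V_g = 9 m/s), as expected around a high.
Converting: 9.94 m/s × 1.944 = 19.3 knots

19.3 knots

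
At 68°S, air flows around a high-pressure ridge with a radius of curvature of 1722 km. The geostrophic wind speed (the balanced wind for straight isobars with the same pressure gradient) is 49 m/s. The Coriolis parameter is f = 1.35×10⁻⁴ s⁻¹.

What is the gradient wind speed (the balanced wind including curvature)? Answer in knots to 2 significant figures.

Around a high, pressure-gradient force acts outward with centrifugal, so Coriolis balances both:
fV = (1/ρ)|∂P/∂n| + V²/R  →  V² − fR·V + fR·V_g = 0
With fR = 1.35×10⁻⁴ × 1722×10³ m = 232 m/s:
V = [fR − √((fR)² − 4 fR V_g)]/2 = [232 − √(232² − 4×232×49)]/2 = 70.2 m/s
Supergeostrophic (V > V_g = 49 m/s), as expected around a high.
Converting: 70.2 m/s × 1.944 = 140 knots

140 knots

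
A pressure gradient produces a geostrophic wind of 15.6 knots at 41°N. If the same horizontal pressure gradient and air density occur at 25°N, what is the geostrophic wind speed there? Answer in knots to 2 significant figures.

With the same pressure gradient and density, V_g ∝ 1/f ∝ 1/sin φ.
V₂ = V₁ · sin φ₁ / sin φ₂ = 15.6 × sin 41° / sin 25°
V₂ = 15.6 × 0.6561/0.4226 = 24 knots

24 knots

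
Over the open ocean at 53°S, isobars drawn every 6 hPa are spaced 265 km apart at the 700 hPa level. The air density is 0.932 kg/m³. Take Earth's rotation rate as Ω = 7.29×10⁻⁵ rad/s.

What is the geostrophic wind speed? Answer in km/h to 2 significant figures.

Coriolis parameter at 53°S:
f = 2Ω sin φ = 2 × 7.29×10⁻⁵ × sin 53° = 1.16×10⁻⁴ s⁻¹
Pressure gradient: |∂P/∂n| = 600 Pa / 265000 m = 2.26×10⁻³ Pa/m
Geostrophic balance (pressure-gradient force = Coriolis force):
V_g = (1/(fρ)) |∂P/∂n| = 2.26×10⁻³ / (1.16×10⁻⁴ × 0.932) = 20.9 m/s
Converting: 20.9 m/s × 3.6 = 75 km/h

75 km/h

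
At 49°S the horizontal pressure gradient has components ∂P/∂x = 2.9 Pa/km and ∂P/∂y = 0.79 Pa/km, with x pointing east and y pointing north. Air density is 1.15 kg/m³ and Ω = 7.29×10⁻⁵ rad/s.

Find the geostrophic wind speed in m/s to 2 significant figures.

Coriolis parameter at 49°S:
f = 2Ω sin φ = 2 × 7.29×10⁻⁵ × sin 49° = 1.10×10⁻⁴ s⁻¹
In the Southern Hemisphere f is negative: f = −1.10×10⁻⁴ s⁻¹.
Component geostrophic relations (x east, y north):
u_g = −(1/(fρ)) ∂P/∂y,  v_g = (1/(fρ)) ∂P/∂x
u_g = −(0.79×10⁻³)/(−1.10×10⁻⁴ × 1.15) = 6.24 m/s;  v_g = (2.9×10⁻³)/(−1.10×10⁻⁴ × 1.15) = −22.9 m/s
|V_g| = √(u_g² + v_g²) = 23.8 m/s

24 m/s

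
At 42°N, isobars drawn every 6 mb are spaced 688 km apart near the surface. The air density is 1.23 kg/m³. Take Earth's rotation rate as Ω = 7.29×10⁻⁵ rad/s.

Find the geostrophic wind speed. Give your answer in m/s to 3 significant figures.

Coriolis parameter at 42°N:
f = 2Ω sin φ = 2 × 7.29×10⁻⁵ × sin 42° = 9.76×10⁻⁵ s⁻¹
Pressure gradient: |∂P/∂n| = 600 Pa / 688000 m = 8.72×10⁻⁴ Pa/m
Geostrophic balance (pressure-gradient force = Coriolis force):
V_g = (1/(fρ)) |∂P/∂n| = 8.72×10⁻⁴ / (9.76×10⁻⁵ × 1.23) = 7.27 m/s

7.27 m/s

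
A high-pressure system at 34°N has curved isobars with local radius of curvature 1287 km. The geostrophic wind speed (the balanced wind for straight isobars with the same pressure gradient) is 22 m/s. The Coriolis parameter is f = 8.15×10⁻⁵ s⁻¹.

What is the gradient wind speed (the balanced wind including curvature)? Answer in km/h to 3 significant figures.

113 km/h

Around a high, pressure-gradient force acts outward with centrifugal, so Coriolis balances both:
fV = (1/ρ)|∂P/∂n| + V²/R  →  V² − fR·V + fR·V_g = 0
With fR = 8.15×10⁻⁵ × 1287×10³ m = 105 m/s:
V = [fR − √((fR)² − 4 fR V_g)]/2 = [105 − √(105² − 4×105×22)]/2 = 31.4 m/s
Supergeostrophic (V > V_g = 22 m/s), as expected around a high.
Converting: 31.4 m/s × 3.6 = 113 km/h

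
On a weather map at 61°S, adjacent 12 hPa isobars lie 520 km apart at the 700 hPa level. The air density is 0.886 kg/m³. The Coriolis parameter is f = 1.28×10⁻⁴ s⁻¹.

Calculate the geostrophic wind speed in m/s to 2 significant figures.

20 m/s

Pressure gradient: |∂P/∂n| = 1200 Pa / 520000 m = 2.31×10⁻³ Pa/m
Geostrophic balance (pressure-gradient force = Coriolis force):
V_g = (1/(fρ)) |∂P/∂n| = 2.31×10⁻³ / (1.28×10⁻⁴ × 0.886) = 20.3 m/s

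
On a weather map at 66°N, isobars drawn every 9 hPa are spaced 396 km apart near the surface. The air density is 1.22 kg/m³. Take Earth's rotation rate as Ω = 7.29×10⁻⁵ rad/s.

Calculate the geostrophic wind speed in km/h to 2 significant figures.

50 km/h

Coriolis parameter at 66°N:
f = 2Ω sin φ = 2 × 7.29×10⁻⁵ × sin 66° = 1.33×10⁻⁴ s⁻¹
Pressure gradient: |∂P/∂n| = 900 Pa / 396000 m = 2.27×10⁻³ Pa/m
Geostrophic balance (pressure-gradient force = Coriolis force):
V_g = (1/(fρ)) |∂P/∂n| = 2.27×10⁻³ / (1.33×10⁻⁴ × 1.22) = 14.0 m/s
Converting: 14.0 m/s × 3.6 = 50 km/h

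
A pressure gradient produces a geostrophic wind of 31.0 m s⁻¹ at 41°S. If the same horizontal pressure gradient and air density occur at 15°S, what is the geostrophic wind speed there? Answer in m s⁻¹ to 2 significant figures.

With the same pressure gradient and density, V_g ∝ 1/f ∝ 1/sin φ.
V₂ = V₁ · sin φ₁ / sin φ₂ = 31.0 × sin 41° / sin 15°
V₂ = 31.0 × 0.6561/0.2588 = 79 m s⁻¹

79 m s⁻¹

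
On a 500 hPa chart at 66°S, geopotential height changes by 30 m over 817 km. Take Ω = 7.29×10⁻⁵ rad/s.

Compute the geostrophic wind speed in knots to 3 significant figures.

5.26 knots

Coriolis parameter at 66°S:
f = 2Ω sin φ = 2 × 7.29×10⁻⁵ × sin 66° = 1.33×10⁻⁴ s⁻¹
Height gradient: |∂Z/∂n| = 30 m / 817000 m = 3.67×10⁻⁵
On a pressure surface, geostrophic balance gives V_g = (g/f)|∂Z/∂n|:
V_g = 9.81 × 3.67×10⁻⁵ / 1.33×10⁻⁴ = 2.70 m/s
Converting: 2.70 m/s × 1.944 = 5.26 knots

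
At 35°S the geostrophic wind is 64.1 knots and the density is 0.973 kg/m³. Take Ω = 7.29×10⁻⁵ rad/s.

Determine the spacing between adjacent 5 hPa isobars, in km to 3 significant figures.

186 km

Coriolis parameter at 35°S:
f = 2Ω sin φ = 2 × 7.29×10⁻⁵ × sin 35° = 8.36×10⁻⁵ s⁻¹
Wind speed in SI: 64.1 knots = 33.0 m/s
Geostrophic balance rearranged: |∂P/∂n| = f ρ V_g
|∂P/∂n| = 8.36×10⁻⁵ × 0.973 × 33.0 = 2.68×10⁻³ Pa/m
Isobar spacing: Δn = ΔP/|∂P/∂n| = 500 Pa / 2.68×10⁻³ Pa/m = 186343 m ≈ 186 km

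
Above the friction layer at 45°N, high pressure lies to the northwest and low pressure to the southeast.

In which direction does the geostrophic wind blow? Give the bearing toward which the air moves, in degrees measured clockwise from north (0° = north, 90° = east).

The pressure-gradient force points toward the southeast (bearing 135°).
Geostrophic balance: in the Northern Hemisphere the Coriolis force deflects motion to the right, so the geostrophic wind blows 90° to the right of the pressure-gradient force (low pressure on the left).
Rotating 135° by 90° clockwise gives 225° — the wind blows toward the southwest.

225°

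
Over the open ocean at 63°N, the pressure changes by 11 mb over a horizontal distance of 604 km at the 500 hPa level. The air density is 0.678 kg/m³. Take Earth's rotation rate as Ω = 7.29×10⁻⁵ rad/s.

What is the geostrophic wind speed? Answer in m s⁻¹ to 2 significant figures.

21 m s⁻¹

Coriolis parameter at 63°N:
f = 2Ω sin φ = 2 × 7.29×10⁻⁵ × sin 63° = 1.30×10⁻⁴ s⁻¹
Pressure gradient: |∂P/∂n| = 1100 Pa / 604000 m = 1.82×10⁻³ Pa/m
Geostrophic balance (pressure-gradient force = Coriolis force):
V_g = (1/(fρ)) |∂P/∂n| = 1.82×10⁻³ / (1.30×10⁻⁴ × 0.678) = 20.7 m/s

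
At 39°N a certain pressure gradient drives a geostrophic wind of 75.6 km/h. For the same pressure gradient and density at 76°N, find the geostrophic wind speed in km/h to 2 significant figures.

With the same pressure gradient and density, V_g ∝ 1/f ∝ 1/sin φ.
V₂ = V₁ · sin φ₁ / sin φ₂ = 75.6 × sin 39° / sin 76°
V₂ = 75.6 × 0.6293/0.9703 = 49 km/h

49 km/h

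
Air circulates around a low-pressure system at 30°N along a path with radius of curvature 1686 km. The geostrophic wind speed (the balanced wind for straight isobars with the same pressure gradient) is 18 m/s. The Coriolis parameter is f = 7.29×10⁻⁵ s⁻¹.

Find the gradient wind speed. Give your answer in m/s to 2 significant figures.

16 m/s

Around a low, centrifugal force acts outward with Coriolis, so pressure-gradient force balances both:
(1/ρ)|∂P/∂n| = fV + V²/R  →  V² + fR·V − fR·V_g = 0
With fR = 7.29×10⁻⁵ × 1686×10³ m = 123 m/s:
V = [−fR + √((fR)² + 4 fR V_g)]/2 = [−123 + √(123² + 4×123×18)]/2 = 15.9 m/s
Subgeostrophic (V < V_g = 18 m/s), as expected around a low.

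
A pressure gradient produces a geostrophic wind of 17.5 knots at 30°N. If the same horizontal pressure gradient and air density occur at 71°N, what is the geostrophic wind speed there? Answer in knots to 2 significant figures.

9.3 knots

With the same pressure gradient and density, V_g ∝ 1/f ∝ 1/sin φ.
V₂ = V₁ · sin φ₁ / sin φ₂ = 17.5 × sin 30° / sin 71°
V₂ = 17.5 × 0.5000/0.9455 = 9.3 knots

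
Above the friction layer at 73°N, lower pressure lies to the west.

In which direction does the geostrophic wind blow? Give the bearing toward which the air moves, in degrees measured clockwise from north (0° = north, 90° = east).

000°

The pressure-gradient force points toward the west (bearing 270°).
Geostrophic balance: in the Northern Hemisphere the Coriolis force deflects motion to the right, so the geostrophic wind blows 90° to the right of the pressure-gradient force (low pressure on the left).
Rotating 270° by 90° clockwise gives 000° — the wind blows toward the north.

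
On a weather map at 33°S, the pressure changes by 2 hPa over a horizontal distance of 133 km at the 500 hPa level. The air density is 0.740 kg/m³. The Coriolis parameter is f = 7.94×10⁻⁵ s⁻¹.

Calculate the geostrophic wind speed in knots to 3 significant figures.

49.7 knots

Pressure gradient: |∂P/∂n| = 200 Pa / 133000 m = 1.50×10⁻³ Pa/m
Geostrophic balance (pressure-gradient force = Coriolis force):
V_g = (1/(fρ)) |∂P/∂n| = 1.50×10⁻³ / (7.94×10⁻⁵ × 0.740) = 25.6 m/s
Converting: 25.6 m/s × 1.944 = 49.7 knots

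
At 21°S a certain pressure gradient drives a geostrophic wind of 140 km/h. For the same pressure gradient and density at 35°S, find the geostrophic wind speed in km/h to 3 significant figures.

With the same pressure gradient and density, V_g ∝ 1/f ∝ 1/sin φ.
V₂ = V₁ · sin φ₁ / sin φ₂ = 140 × sin 21° / sin 35°
V₂ = 140 × 0.3584/0.5736 = 87.5 km/h

87.5 km/h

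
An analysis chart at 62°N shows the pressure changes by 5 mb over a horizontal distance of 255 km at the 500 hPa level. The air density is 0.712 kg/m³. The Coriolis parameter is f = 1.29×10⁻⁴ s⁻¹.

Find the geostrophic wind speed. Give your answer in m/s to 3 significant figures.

Pressure gradient: |∂P/∂n| = 500 Pa / 255000 m = 1.96×10⁻³ Pa/m
Geostrophic balance (pressure-gradient force = Coriolis force):
V_g = (1/(fρ)) |∂P/∂n| = 1.96×10⁻³ / (1.29×10⁻⁴ × 0.712) = 21.3 m/s

21.3 m/s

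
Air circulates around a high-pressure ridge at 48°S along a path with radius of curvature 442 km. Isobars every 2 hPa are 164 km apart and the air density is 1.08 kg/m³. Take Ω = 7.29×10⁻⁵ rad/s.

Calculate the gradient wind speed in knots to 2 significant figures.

30 knots

Coriolis parameter at 48°S:
f = 2Ω sin φ = 2 × 7.29×10⁻⁵ × sin 48° = 1.08×10⁻⁴ s⁻¹
Pressure gradient: |∂P/∂n| = 200 Pa / 164000 m = 1.22×10⁻³ Pa/m
Geostrophic speed: V_g = |∂P/∂n|/(fρ) = 1.22×10⁻³/(1.08×10⁻⁴ × 1.08) = 10.4 m/s
Around a high, pressure-gradient force acts outward with centrifugal, so Coriolis balances both:
fV = (1/ρ)|∂P/∂n| + V²/R  →  V² − fR·V + fR·V_g = 0
With fR = 1.08×10⁻⁴ × 442×10³ m = 47.9 m/s:
V = [fR − √((fR)² − 4 fR V_g)]/2 = [47.9 − √(47.9² − 4×47.9×10.4)]/2 = 15.3 m/s
Supergeostrophic (V > V_g = 10.4 m/s), as expected around a high.
Converting: 15.3 m/s × 1.944 = 30 knots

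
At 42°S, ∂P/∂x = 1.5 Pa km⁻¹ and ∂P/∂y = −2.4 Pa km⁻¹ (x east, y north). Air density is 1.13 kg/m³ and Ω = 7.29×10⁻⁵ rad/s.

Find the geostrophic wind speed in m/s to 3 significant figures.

Coriolis parameter at 42°S:
f = 2Ω sin φ = 2 × 7.29×10⁻⁵ × sin 42° = 9.76×10⁻⁵ s⁻¹
In the Southern Hemisphere f is negative: f = −9.76×10⁻⁵ s⁻¹.
Component geostrophic relations (x east, y north):
u_g = −(1/(fρ)) ∂P/∂y,  v_g = (1/(fρ)) ∂P/∂x
u_g = −(−2.4×10⁻³)/(−9.76×10⁻⁵ × 1.13) = −21.8 m/s;  v_g = (1.5×10⁻³)/(−9.76×10⁻⁵ × 1.13) = −13.6 m/s
|V_g| = √(u_g² + v_g²) = 25.7 m/s

25.7 m/s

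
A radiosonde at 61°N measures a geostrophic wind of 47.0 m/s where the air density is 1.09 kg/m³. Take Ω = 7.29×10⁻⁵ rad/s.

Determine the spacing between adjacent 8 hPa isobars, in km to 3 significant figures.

Coriolis parameter at 61°N:
f = 2Ω sin φ = 2 × 7.29×10⁻⁵ × sin 61° = 1.28×10⁻⁴ s⁻¹
Geostrophic balance rearranged: |∂P/∂n| = f ρ V_g
|∂P/∂n| = 1.28×10⁻⁴ × 1.09 × 47.0 = 6.53×10⁻³ Pa/m
Isobar spacing: Δn = ΔP/|∂P/∂n| = 800 Pa / 6.53×10⁻³ Pa/m = 122458 m ≈ 122 km

122 km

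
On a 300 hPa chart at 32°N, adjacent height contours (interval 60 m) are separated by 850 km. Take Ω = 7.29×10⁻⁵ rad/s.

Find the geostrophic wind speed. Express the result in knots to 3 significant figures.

Coriolis parameter at 32°N:
f = 2Ω sin φ = 2 × 7.29×10⁻⁵ × sin 32° = 7.73×10⁻⁵ s⁻¹
Height gradient: |∂Z/∂n| = 60 m / 850000 m = 7.06×10⁻⁵
On a pressure surface, geostrophic balance gives V_g = (g/f)|∂Z/∂n|:
V_g = 9.81 × 7.06×10⁻⁵ / 7.73×10⁻⁵ = 8.96 m/s
Converting: 8.96 m/s × 1.944 = 17.4 knots

17.4 knots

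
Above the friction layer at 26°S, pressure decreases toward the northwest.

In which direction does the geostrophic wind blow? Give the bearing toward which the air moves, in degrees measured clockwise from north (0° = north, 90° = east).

The pressure-gradient force points toward the northwest (bearing 315°).
Geostrophic balance: in the Southern Hemisphere the Coriolis force deflects motion to the left, so the geostrophic wind blows 90° to the left of the pressure-gradient force (low pressure on the right).
Rotating 315° by 90° counterclockwise gives 225° — the wind blows toward the southwest.

225°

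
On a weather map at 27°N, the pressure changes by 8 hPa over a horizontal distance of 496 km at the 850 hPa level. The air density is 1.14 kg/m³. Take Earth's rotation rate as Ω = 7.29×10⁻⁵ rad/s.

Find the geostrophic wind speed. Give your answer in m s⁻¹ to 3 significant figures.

21.4 m s⁻¹

Coriolis parameter at 27°N:
f = 2Ω sin φ = 2 × 7.29×10⁻⁵ × sin 27° = 6.62×10⁻⁵ s⁻¹
Pressure gradient: |∂P/∂n| = 800 Pa / 496000 m = 1.61×10⁻³ Pa/m
Geostrophic balance (pressure-gradient force = Coriolis force):
V_g = (1/(fρ)) |∂P/∂n| = 1.61×10⁻³ / (6.62×10⁻⁵ × 1.14) = 21.4 m/s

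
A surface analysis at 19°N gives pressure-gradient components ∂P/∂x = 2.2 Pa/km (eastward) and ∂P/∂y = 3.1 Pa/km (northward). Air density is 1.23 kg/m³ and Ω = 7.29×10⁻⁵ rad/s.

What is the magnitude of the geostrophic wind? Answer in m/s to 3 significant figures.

65.1 m/s

Coriolis parameter at 19°N:
f = 2Ω sin φ = 2 × 7.29×10⁻⁵ × sin 19° = 4.75×10⁻⁵ s⁻¹
Component geostrophic relations (x east, y north):
u_g = −(1/(fρ)) ∂P/∂y,  v_g = (1/(fρ)) ∂P/∂x
u_g = −(3.1×10⁻³)/(4.75×10⁻⁵ × 1.23) = −53.1 m/s;  v_g = (2.2×10⁻³)/(4.75×10⁻⁵ × 1.23) = 37.7 m/s
|V_g| = √(u_g² + v_g²) = 65.1 m/s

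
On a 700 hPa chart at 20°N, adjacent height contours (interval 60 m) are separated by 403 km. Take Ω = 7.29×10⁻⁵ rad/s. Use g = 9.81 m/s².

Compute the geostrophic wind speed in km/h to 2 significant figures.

Coriolis parameter at 20°N:
f = 2Ω sin φ = 2 × 7.29×10⁻⁵ × sin 20° = 4.99×10⁻⁵ s⁻¹
Height gradient: |∂Z/∂n| = 60 m / 403000 m = 1.49×10⁻⁴
On a pressure surface, geostrophic balance gives V_g = (g/f)|∂Z/∂n|:
V_g = 9.81 × 1.49×10⁻⁴ / 4.99×10⁻⁵ = 29.3 m/s
Converting: 29.3 m/s × 3.6 = 110 km/h

110 km/h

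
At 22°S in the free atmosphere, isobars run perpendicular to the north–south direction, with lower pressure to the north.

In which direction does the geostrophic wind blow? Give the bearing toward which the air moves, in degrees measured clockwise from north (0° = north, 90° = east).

270°

The pressure-gradient force points toward the north (bearing 000°).
Geostrophic balance: in the Southern Hemisphere the Coriolis force deflects motion to the left, so the geostrophic wind blows 90° to the left of the pressure-gradient force (low pressure on the right).
Rotating 000° by 90° counterclockwise gives 270° — the wind blows toward the west.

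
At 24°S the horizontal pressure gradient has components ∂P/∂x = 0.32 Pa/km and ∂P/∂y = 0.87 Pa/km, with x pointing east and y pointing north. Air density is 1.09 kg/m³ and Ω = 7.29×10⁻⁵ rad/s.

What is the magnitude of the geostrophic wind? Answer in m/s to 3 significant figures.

14.3 m/s

Coriolis parameter at 24°S:
f = 2Ω sin φ = 2 × 7.29×10⁻⁵ × sin 24° = 5.93×10⁻⁵ s⁻¹
In the Southern Hemisphere f is negative: f = −5.93×10⁻⁵ s⁻¹.
Component geostrophic relations (x east, y north):
u_g = −(1/(fρ)) ∂P/∂y,  v_g = (1/(fρ)) ∂P/∂x
u_g = −(0.87×10⁻³)/(−5.93×10⁻⁵ × 1.09) = 13.5 m/s;  v_g = (0.32×10⁻³)/(−5.93×10⁻⁵ × 1.09) = −4.95 m/s
|V_g| = √(u_g² + v_g²) = 14.3 m/s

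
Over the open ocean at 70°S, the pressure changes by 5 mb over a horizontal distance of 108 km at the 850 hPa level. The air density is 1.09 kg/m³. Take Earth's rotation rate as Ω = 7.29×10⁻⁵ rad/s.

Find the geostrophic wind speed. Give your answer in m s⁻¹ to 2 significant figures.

31 m s⁻¹

Coriolis parameter at 70°S:
f = 2Ω sin φ = 2 × 7.29×10⁻⁵ × sin 70° = 1.37×10⁻⁴ s⁻¹
Pressure gradient: |∂P/∂n| = 500 Pa / 108000 m = 4.63×10⁻³ Pa/m
Geostrophic balance (pressure-gradient force = Coriolis force):
V_g = (1/(fρ)) |∂P/∂n| = 4.63×10⁻³ / (1.37×10⁻⁴ × 1.09) = 31.0 m/s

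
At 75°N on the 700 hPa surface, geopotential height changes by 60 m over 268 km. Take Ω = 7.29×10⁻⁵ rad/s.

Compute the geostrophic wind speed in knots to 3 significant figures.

30.3 knots

Coriolis parameter at 75°N:
f = 2Ω sin φ = 2 × 7.29×10⁻⁵ × sin 75° = 1.41×10⁻⁴ s⁻¹
Height gradient: |∂Z/∂n| = 60 m / 268000 m = 2.24×10⁻⁴
On a pressure surface, geostrophic balance gives V_g = (g/f)|∂Z/∂n|:
V_g = 9.81 × 2.24×10⁻⁴ / 1.41×10⁻⁴ = 15.6 m/s
Converting: 15.6 m/s × 1.944 = 30.3 knots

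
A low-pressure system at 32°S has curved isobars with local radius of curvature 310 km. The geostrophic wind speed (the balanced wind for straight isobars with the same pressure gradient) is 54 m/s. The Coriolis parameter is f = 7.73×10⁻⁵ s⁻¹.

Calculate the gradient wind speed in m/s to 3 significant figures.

25.9 m/s

Around a low, centrifugal force acts outward with Coriolis, so pressure-gradient force balances both:
(1/ρ)|∂P/∂n| = fV + V²/R  →  V² + fR·V − fR·V_g = 0
With fR = 7.73×10⁻⁵ × 310×10³ m = 24.0 m/s:
V = [−fR + √((fR)² + 4 fR V_g)]/2 = [−24.0 + √(24.0² + 4×24.0×54)]/2 = 25.9 m/s
Subgeostrophic (V < V_g = 54 m/s), as expected around a low.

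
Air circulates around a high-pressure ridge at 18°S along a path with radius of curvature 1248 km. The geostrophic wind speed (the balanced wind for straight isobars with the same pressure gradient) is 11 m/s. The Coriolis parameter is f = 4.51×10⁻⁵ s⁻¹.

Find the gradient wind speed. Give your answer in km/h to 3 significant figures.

Around a high, pressure-gradient force acts outward with centrifugal, so Coriolis balances both:
fV = (1/ρ)|∂P/∂n| + V²/R  →  V² − fR·V + fR·V_g = 0
With fR = 4.51×10⁻⁵ × 1248×10³ m = 56.3 m/s:
V = [fR − √((fR)² − 4 fR V_g)]/2 = [56.3 − √(56.3² − 4×56.3×11)]/2 = 15 m/s
Supergeostrophic (V > V_g = 11 m/s), as expected around a high.
Converting: 15 m/s × 3.6 = 54.0 km/h

54.0 km/h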